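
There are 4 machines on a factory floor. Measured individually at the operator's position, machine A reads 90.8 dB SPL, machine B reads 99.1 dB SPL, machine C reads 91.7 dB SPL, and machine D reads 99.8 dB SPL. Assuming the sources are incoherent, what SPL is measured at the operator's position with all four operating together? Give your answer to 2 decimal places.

103.09 dB SPL

Incoherent sources sum as intensities:
L_total = 10·log₁₀(10^(90.8/10) + 10^(99.1/10) + 10^(91.7/10) + 10^(99.8/10)) = 10·log₁₀(20360000000) = 103.09 dB SPL.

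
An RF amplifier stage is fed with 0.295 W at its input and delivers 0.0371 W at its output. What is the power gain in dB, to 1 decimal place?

-9.0 dB

Power ratio → dB uses the 10·log₁₀ form:
10·log₁₀(0.0371/0.295) = 10·log₁₀(0.1258) = -9.0 dB.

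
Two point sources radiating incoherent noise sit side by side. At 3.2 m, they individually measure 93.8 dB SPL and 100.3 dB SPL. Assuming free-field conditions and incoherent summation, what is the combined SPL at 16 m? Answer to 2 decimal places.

Combined at 3.2 m: 10·log₁₀(10^(93.8/10)+10^(100.3/10)) = 101.177 dB SPL.
Then apply −20·log₁₀(16/3.2) = -13.979 dB → 87.20 dB SPL.

87.20 dB SPL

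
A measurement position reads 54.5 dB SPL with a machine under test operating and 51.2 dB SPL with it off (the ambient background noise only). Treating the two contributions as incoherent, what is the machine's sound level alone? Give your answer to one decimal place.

51.8 dB SPL

Subtract intensities: L_src = 10·log₁₀(10^(L_total/10) − 10^(L_bg/10)).
L_src = 10·log₁₀(10^(54.5/10) − 10^(51.2/10)) = 10·log₁₀(150000) = 51.8 dB SPL.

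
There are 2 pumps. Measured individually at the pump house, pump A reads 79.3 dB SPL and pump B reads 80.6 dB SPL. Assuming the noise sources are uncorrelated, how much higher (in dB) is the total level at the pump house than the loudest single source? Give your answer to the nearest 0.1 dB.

Add the sources as powers (linear), then convert back to dB:
L_total = 10·log₁₀(10^(79.3/10) + 10^(80.6/10)) = 83.01 dB SPL.
Excess over the loudest (80.6 dB): 83.01 − 80.6 = 2.4 dB.

2.4 dB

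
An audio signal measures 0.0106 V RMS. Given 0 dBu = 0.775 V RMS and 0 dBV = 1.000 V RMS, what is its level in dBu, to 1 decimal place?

dBu = 20·log₁₀(V / 0.775 V).
20·log₁₀(0.0106/0.775) = -37.3 dBu.

-37.3 dBu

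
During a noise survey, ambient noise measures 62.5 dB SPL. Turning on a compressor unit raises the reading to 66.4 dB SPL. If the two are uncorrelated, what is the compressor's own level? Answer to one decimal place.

Subtract intensities: L_src = 10·log₁₀(10^(L_total/10) − 10^(L_bg/10)).
L_src = 10·log₁₀(10^(66.4/10) − 10^(62.5/10)) = 10·log₁₀(2587000) = 64.1 dB SPL.

64.1 dB SPL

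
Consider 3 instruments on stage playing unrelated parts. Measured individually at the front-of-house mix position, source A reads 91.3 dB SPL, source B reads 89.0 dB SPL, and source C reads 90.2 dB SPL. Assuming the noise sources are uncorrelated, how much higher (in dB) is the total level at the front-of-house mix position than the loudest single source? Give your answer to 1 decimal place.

3.7 dB

Add the sources as powers (linear), then convert back to dB:
L_total = 10·log₁₀(10^(91.3/10) + 10^(89.0/10) + 10^(90.2/10)) = 95.04 dB SPL.
Excess over the loudest (91.3 dB): 95.04 − 91.3 = 3.7 dB.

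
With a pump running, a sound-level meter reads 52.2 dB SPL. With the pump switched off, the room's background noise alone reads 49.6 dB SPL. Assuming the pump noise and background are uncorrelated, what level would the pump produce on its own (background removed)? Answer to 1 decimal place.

Remove the background by subtracting linear intensities:
L_src = 10·log₁₀(10^(52.2/10) − 10^(49.6/10)) = 10·log₁₀(74760) = 48.7 dB SPL.

48.7 dB SPL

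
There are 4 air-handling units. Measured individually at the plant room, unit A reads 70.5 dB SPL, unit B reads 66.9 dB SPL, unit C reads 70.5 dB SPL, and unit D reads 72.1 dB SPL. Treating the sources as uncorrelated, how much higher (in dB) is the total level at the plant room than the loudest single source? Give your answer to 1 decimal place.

4.3 dB

Add the sources as powers (linear), then convert back to dB:
L_total = 10·log₁₀(10^(70.5/10) + 10^(66.9/10) + 10^(70.5/10) + 10^(72.1/10)) = 76.39 dB SPL.
Excess over the loudest (72.1 dB): 76.39 − 72.1 = 4.3 dB.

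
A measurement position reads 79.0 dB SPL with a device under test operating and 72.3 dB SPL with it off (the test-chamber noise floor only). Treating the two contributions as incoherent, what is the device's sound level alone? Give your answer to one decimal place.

78.0 dB SPL

Background correction is a power subtraction:
L_src = 10·log₁₀(10^(79.0/10) − 10^(72.3/10)) = 10·log₁₀(62450000) = 78.0 dB SPL.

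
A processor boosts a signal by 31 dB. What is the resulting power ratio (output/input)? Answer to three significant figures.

1260

Power ratio = 10^(dB/10).
10^(31/10) = 10^(3.100) = 1260.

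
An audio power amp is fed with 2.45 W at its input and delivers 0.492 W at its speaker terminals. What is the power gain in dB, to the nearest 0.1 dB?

-7.0 dB

Power ratio → dB uses the 10·log₁₀ form:
10·log₁₀(0.492/2.45) = 10·log₁₀(0.2008) = -7.0 dB.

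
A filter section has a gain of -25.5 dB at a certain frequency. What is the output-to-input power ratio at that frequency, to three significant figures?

Power ratio = 10^(dB/10).
10^(-25.5/10) = 10^(-2.550) = 0.00282.

0.00282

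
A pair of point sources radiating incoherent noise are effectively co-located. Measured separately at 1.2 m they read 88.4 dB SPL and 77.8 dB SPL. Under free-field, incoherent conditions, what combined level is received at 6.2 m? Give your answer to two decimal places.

Combined at 1.2 m: 10·log₁₀(10^(88.4/10)+10^(77.8/10)) = 88.763 dB SPL.
Then apply −20·log₁₀(6.2/1.2) = -14.264 dB → 74.50 dB SPL.

74.50 dB SPL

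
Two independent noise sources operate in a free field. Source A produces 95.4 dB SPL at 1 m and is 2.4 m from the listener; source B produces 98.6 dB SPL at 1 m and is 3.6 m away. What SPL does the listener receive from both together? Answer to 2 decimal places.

At the listener: L_A = 95.4 − 20·log₁₀(2.4) = 87.796 dB; L_B = 98.6 − 20·log₁₀(3.6) = 87.474 dB.
Combined: 10·log₁₀(10^(87.796/10)+10^(87.474/10)) = 90.65 dB SPL.

90.65 dB SPL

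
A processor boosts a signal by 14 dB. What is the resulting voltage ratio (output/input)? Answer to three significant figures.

5.01

Voltage ratio = 10^(dB/20).
10^(14/20) = 10^(0.7000) = 5.01.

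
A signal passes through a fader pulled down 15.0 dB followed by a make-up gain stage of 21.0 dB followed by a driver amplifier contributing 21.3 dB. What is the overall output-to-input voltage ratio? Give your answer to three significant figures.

23.2

Net gain = (−15.0) + 21.0 + 21.3 = 27.3 dB.
Voltage ratio = 10^(27.3/20) = 23.2.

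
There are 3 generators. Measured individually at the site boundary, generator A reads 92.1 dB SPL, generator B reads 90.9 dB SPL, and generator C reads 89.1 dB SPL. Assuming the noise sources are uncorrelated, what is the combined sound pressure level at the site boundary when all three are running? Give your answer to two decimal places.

95.64 dB SPL

Uncorrelated sources add in intensity (power), not in dB.
L_total = 10·log₁₀(10^(92.1/10) + 10^(90.9/10) + 10^(89.1/10)) = 10·log₁₀(3665000000) = 95.64 dB SPL.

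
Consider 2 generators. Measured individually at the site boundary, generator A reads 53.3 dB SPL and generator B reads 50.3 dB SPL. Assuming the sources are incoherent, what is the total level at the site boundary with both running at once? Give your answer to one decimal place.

55.1 dB SPL

Uncorrelated sources add in intensity (power), not in dB.
L_total = 10·log₁₀(10^(53.3/10) + 10^(50.3/10)) = 10·log₁₀(320900) = 55.1 dB SPL.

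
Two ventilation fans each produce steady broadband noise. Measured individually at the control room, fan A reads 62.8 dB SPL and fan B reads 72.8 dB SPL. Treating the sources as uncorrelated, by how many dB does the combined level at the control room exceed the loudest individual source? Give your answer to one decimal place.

Add the sources as powers (linear), then convert back to dB:
L_total = 10·log₁₀(10^(62.8/10) + 10^(72.8/10)) = 73.21 dB SPL.
Excess over the loudest (72.8 dB): 73.21 − 72.8 = 0.4 dB.

0.4 dB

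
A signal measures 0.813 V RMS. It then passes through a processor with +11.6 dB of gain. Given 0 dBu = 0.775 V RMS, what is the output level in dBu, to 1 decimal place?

Input level: 20·log₁₀(0.813/0.775) = 0.42 dBu.
Output: 0.42 + 11.6 = +12.0 dBu.

+12.0 dBu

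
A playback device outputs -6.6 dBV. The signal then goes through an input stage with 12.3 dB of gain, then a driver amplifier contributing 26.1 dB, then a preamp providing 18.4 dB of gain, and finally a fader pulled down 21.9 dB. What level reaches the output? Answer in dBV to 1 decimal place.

+28.3 dBV

Cascaded gains and losses add directly in dB.
-6.6 + 12.3 + 26.1 + 18.4 − 21.9 = +28.3 dBV.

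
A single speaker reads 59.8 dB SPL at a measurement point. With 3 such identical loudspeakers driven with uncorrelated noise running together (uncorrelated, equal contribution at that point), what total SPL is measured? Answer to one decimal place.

64.6 dB SPL

3 equal incoherent sources raise the level by 10·log₁₀(3) = 4.77 dB.
L_total = 59.8 + 4.77 = 64.6 dB SPL.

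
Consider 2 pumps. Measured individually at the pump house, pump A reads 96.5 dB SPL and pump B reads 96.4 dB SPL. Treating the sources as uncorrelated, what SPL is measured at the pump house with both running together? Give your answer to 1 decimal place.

99.5 dB SPL

Incoherent sources sum as intensities:
L_total = 10·log₁₀(10^(96.5/10) + 10^(96.4/10)) = 10·log₁₀(8832000000) = 99.5 dB SPL.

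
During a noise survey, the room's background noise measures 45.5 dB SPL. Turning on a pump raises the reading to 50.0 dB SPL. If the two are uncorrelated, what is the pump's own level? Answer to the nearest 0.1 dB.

48.1 dB SPL

Subtract intensities: L_src = 10·log₁₀(10^(L_total/10) − 10^(L_bg/10)).
L_src = 10·log₁₀(10^(50.0/10) − 10^(45.5/10)) = 10·log₁₀(64520) = 48.1 dB SPL.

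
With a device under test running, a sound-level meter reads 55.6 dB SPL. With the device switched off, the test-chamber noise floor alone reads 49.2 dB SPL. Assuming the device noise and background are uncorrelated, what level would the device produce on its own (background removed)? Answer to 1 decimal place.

Background correction is a power subtraction:
L_src = 10·log₁₀(10^(55.6/10) − 10^(49.2/10)) = 10·log₁₀(279900) = 54.5 dB SPL.

54.5 dB SPL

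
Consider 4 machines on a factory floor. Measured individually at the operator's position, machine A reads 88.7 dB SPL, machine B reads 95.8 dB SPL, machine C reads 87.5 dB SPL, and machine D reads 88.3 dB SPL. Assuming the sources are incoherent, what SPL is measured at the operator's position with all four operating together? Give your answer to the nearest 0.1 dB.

Add the sources as powers (linear), then convert back to dB:
L_total = 10·log₁₀(10^(88.7/10) + 10^(95.8/10) + 10^(87.5/10) + 10^(88.3/10)) = 10·log₁₀(5782000000) = 97.6 dB SPL.

97.6 dB SPL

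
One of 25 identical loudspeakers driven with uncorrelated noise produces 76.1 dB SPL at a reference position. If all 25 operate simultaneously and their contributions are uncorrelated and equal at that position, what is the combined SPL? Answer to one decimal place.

25 equal incoherent sources raise the level by 10·log₁₀(25) = 13.98 dB.
L_total = 76.1 + 13.98 = 90.1 dB SPL.

90.1 dB SPL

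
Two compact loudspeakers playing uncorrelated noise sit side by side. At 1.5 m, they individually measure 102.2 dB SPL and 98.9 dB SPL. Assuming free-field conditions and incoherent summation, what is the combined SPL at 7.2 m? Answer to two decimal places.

Combined at 1.5 m: 10·log₁₀(10^(102.2/10)+10^(98.9/10)) = 103.866 dB SPL.
Then apply −20·log₁₀(7.2/1.5) = -13.625 dB → 90.24 dB SPL.

90.24 dB SPL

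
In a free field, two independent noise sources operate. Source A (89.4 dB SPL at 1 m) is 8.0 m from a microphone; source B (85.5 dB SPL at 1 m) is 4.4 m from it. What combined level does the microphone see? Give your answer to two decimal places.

75.04 dB SPL

At the listener: L_A = 89.4 − 20·log₁₀(8.0) = 71.338 dB; L_B = 85.5 − 20·log₁₀(4.4) = 72.631 dB.
Combined: 10·log₁₀(10^(71.338/10)+10^(72.631/10)) = 75.04 dB SPL.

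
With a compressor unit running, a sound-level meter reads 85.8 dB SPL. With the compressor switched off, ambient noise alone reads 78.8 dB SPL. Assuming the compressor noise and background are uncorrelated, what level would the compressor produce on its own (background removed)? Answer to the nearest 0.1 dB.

Remove the background by subtracting linear intensities:
L_src = 10·log₁₀(10^(85.8/10) − 10^(78.8/10)) = 10·log₁₀(304300000) = 84.8 dB SPL.

84.8 dB SPL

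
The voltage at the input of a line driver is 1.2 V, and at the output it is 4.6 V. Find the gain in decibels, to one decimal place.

For a voltage ratio, dB = 20·log₁₀(V₂/V₁).
20·log₁₀(4.6/1.2) = 20·log₁₀(3.833) = 11.7 dB.

11.7 dB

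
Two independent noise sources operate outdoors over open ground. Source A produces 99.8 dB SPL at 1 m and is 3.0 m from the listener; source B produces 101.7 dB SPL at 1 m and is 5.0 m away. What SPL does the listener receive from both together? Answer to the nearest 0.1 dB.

At the listener: L_A = 99.8 − 20·log₁₀(3.0) = 90.26 dB; L_B = 101.7 − 20·log₁₀(5.0) = 87.72 dB.
Combined: 10·log₁₀(10^(90.26/10)+10^(87.72/10)) = 92.2 dB SPL.

92.2 dB SPL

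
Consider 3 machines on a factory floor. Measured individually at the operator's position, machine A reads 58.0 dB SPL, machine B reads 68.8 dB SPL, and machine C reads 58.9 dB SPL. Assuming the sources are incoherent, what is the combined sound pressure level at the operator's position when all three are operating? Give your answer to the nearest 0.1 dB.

69.5 dB SPL

Add the sources as powers (linear), then convert back to dB:
L_total = 10·log₁₀(10^(58.0/10) + 10^(68.8/10) + 10^(58.9/10)) = 10·log₁₀(8993000) = 69.5 dB SPL.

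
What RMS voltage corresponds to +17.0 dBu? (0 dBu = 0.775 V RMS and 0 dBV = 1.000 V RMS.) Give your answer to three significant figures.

5.49 V

V = 0.775 V × 10^(+17.0/20).
= 0.775 × 7.079 = 5.49 V.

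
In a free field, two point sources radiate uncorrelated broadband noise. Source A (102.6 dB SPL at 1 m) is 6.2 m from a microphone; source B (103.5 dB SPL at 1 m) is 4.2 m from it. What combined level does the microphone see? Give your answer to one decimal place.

At the listener: L_A = 102.6 − 20·log₁₀(6.2) = 86.75 dB; L_B = 103.5 − 20·log₁₀(4.2) = 91.04 dB.
Combined: 10·log₁₀(10^(86.75/10)+10^(91.04/10)) = 92.4 dB SPL.

92.4 dB SPL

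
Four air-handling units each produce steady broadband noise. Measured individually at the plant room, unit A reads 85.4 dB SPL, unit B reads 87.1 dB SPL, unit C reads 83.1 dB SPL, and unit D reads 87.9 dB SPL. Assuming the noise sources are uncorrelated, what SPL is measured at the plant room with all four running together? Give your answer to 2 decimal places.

92.25 dB SPL

Add the sources as powers (linear), then convert back to dB:
L_total = 10·log₁₀(10^(85.4/10) + 10^(87.1/10) + 10^(83.1/10) + 10^(87.9/10)) = 10·log₁₀(1680000000) = 92.25 dB SPL.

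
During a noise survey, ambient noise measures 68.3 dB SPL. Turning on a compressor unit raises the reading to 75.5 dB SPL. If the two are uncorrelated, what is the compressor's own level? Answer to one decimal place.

74.6 dB SPL

Remove the background by subtracting linear intensities:
L_src = 10·log₁₀(10^(75.5/10) − 10^(68.3/10)) = 10·log₁₀(28720000) = 74.6 dB SPL.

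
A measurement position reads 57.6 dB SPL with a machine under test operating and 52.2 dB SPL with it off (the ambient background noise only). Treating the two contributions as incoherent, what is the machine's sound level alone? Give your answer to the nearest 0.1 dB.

Subtract intensities: L_src = 10·log₁₀(10^(L_total/10) − 10^(L_bg/10)).
L_src = 10·log₁₀(10^(57.6/10) − 10^(52.2/10)) = 10·log₁₀(409500) = 56.1 dB SPL.

56.1 dB SPL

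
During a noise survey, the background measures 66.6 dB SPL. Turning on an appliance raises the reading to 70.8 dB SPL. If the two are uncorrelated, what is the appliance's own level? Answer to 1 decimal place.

Remove the background by subtracting linear intensities:
L_src = 10·log₁₀(10^(70.8/10) − 10^(66.6/10)) = 10·log₁₀(7452000) = 68.7 dB SPL.

68.7 dB SPL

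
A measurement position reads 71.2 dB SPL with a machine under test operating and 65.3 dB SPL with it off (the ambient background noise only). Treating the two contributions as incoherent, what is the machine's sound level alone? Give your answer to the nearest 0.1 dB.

69.9 dB SPL

Remove the background by subtracting linear intensities:
L_src = 10·log₁₀(10^(71.2/10) − 10^(65.3/10)) = 10·log₁₀(9794000) = 69.9 dB SPL.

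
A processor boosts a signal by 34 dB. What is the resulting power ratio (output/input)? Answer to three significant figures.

Power ratio = 10^(dB/10).
10^(34/10) = 10^(3.400) = 2510.

2510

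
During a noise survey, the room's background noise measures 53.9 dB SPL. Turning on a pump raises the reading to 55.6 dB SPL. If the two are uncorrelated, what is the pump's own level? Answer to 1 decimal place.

Background correction is a power subtraction:
L_src = 10·log₁₀(10^(55.6/10) − 10^(53.9/10)) = 10·log₁₀(117600) = 50.7 dB SPL.

50.7 dB SPL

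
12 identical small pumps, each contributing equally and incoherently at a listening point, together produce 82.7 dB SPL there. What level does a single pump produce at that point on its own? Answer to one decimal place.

71.9 dB SPL

12 equal incoherent sources add 10·log₁₀(12) = 10.79 dB over one source.
L_one = 82.7 − 10.79 = 71.9 dB SPL.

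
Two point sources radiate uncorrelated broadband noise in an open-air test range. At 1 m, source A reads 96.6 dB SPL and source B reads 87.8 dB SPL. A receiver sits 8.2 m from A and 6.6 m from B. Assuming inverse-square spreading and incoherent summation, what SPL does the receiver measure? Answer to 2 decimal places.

At the listener: L_A = 96.6 − 20·log₁₀(8.2) = 78.324 dB; L_B = 87.8 − 20·log₁₀(6.6) = 71.409 dB.
Combined: 10·log₁₀(10^(78.324/10)+10^(71.409/10)) = 79.13 dB SPL.

79.13 dB SPL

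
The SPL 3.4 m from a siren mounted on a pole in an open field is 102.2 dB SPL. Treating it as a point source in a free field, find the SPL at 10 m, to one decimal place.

Inverse-square spreading gives ΔL = −20·log₁₀(d₂/d₁).
ΔL = −20·log₁₀(10/3.4) = -9.37 dB, so L₂ = 102.2 + (-9.37) = 92.8 dB SPL.

92.8 dB SPL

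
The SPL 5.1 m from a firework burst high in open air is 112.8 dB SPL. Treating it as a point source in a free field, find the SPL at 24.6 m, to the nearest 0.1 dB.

99.1 dB SPL

Inverse-square spreading gives ΔL = −20·log₁₀(d₂/d₁).
ΔL = −20·log₁₀(24.6/5.1) = -13.67 dB, so L₂ = 112.8 + (-13.67) = 99.1 dB SPL.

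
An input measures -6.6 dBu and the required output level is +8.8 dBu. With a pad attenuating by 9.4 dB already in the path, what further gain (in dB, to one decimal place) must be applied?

24.8 dB

The required make-up gain is the shortfall in the dB sum.
G = +8.8 − (-6.6) + 9.4 = 24.8 dB.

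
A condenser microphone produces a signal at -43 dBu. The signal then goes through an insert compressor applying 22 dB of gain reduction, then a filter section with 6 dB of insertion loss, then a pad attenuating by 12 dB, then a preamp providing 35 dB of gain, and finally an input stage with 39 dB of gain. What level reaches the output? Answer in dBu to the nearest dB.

-9 dBu

In dB, series stages simply add:
-43 − 22 − 6 − 12 + 35 + 39 = -9 dBu.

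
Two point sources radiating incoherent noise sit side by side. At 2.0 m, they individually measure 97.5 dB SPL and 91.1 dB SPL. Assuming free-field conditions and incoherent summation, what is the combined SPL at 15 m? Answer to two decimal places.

Combined at 2.0 m: 10·log₁₀(10^(97.5/10)+10^(91.1/10)) = 98.396 dB SPL.
Then apply −20·log₁₀(15/2.0) = -17.501 dB → 80.89 dB SPL.

80.89 dB SPL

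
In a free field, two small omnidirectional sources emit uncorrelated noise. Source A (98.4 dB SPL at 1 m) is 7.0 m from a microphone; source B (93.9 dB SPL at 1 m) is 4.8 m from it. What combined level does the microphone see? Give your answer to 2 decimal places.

At the listener: L_A = 98.4 − 20·log₁₀(7.0) = 81.498 dB; L_B = 93.9 − 20·log₁₀(4.8) = 80.275 dB.
Combined: 10·log₁₀(10^(81.498/10)+10^(80.275/10)) = 83.94 dB SPL.

83.94 dB SPL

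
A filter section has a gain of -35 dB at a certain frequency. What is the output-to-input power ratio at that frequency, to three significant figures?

Power ratio = 10^(dB/10).
10^(-35/10) = 10^(-3.500) = 0.000316.

0.000316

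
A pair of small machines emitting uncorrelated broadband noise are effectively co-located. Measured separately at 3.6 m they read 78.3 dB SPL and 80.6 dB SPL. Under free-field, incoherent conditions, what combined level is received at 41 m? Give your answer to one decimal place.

61.5 dB SPL

Combined at 3.6 m: 10·log₁₀(10^(78.3/10)+10^(80.6/10)) = 82.61 dB SPL.
Then apply −20·log₁₀(41/3.6) = -21.13 dB → 61.5 dB SPL.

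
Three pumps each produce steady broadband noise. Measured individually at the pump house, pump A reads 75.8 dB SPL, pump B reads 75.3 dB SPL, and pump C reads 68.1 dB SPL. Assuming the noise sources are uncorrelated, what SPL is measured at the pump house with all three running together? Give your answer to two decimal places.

78.94 dB SPL

Add the sources as powers (linear), then convert back to dB:
L_total = 10·log₁₀(10^(75.8/10) + 10^(75.3/10) + 10^(68.1/10)) = 10·log₁₀(78360000) = 78.94 dB SPL.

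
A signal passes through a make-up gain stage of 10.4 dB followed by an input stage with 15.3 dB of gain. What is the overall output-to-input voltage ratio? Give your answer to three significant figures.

Net gain = 10.4 + 15.3 = 25.7 dB.
Voltage ratio = 10^(25.7/20) = 19.3.

19.3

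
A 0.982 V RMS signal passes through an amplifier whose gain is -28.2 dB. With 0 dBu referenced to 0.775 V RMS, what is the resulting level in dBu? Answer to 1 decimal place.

-26.1 dBu

Input level: 20·log₁₀(0.982/0.775) = 2.06 dBu.
Output: 2.06 − 28.2 = -26.1 dBu.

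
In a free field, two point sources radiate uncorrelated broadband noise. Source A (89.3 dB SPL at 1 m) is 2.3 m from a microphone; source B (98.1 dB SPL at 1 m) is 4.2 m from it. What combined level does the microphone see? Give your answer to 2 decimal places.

At the listener: L_A = 89.3 − 20·log₁₀(2.3) = 82.065 dB; L_B = 98.1 − 20·log₁₀(4.2) = 85.635 dB.
Combined: 10·log₁₀(10^(82.065/10)+10^(85.635/10)) = 87.22 dB SPL.

87.22 dB SPL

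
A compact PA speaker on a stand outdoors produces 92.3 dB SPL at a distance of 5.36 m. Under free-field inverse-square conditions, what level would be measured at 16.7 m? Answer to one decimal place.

For a point source in a free field, ΔL = −20·log₁₀(d₂/d₁).
ΔL = −20·log₁₀(16.7/5.36) = -9.87 dB, so L₂ = 92.3 + (-9.87) = 82.4 dB SPL.

82.4 dB SPL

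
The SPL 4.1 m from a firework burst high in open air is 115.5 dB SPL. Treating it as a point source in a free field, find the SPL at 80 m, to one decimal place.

89.7 dB SPL

For a point source in a free field, ΔL = −20·log₁₀(d₂/d₁).
ΔL = −20·log₁₀(80/4.1) = -25.81 dB, so L₂ = 115.5 + (-25.81) = 89.7 dB SPL.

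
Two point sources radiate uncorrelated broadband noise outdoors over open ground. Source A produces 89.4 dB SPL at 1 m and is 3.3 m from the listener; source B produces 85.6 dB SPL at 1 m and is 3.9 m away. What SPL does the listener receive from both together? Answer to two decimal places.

80.16 dB SPL

At the listener: L_A = 89.4 − 20·log₁₀(3.3) = 79.030 dB; L_B = 85.6 − 20·log₁₀(3.9) = 73.779 dB.
Combined: 10·log₁₀(10^(79.030/10)+10^(73.779/10)) = 80.16 dB SPL.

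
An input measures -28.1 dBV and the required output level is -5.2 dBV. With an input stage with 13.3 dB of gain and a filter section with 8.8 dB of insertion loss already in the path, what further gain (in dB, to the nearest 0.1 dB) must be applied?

18.4 dB

The required make-up gain is the shortfall in the dB sum.
G = -5.2 − (-28.1) − 13.3 + 8.8 = 18.4 dB.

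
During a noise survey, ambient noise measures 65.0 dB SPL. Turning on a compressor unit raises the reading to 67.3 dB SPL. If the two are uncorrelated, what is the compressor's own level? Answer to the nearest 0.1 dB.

63.4 dB SPL

Subtract intensities: L_src = 10·log₁₀(10^(L_total/10) − 10^(L_bg/10)).
L_src = 10·log₁₀(10^(67.3/10) − 10^(65.0/10)) = 10·log₁₀(2208000) = 63.4 dB SPL.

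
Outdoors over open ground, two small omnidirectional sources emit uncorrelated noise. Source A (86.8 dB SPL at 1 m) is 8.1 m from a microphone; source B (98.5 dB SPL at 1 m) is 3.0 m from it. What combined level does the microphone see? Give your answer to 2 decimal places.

89.00 dB SPL

At the listener: L_A = 86.8 − 20·log₁₀(8.1) = 68.630 dB; L_B = 98.5 − 20·log₁₀(3.0) = 88.958 dB.
Combined: 10·log₁₀(10^(68.630/10)+10^(88.958/10)) = 89.00 dB SPL.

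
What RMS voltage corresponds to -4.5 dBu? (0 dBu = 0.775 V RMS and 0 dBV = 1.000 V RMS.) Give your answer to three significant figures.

0.462 V

V = 0.775 V × 10^(-4.5/20).
= 0.775 × 0.5957 = 0.462 V.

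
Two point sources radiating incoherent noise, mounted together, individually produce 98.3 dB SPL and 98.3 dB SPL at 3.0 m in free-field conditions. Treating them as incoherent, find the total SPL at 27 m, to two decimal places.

Combined at 3.0 m: 10·log₁₀(10^(98.3/10)+10^(98.3/10)) = 101.310 dB SPL.
Then apply −20·log₁₀(27/3.0) = -19.085 dB → 82.23 dB SPL.

82.23 dB SPL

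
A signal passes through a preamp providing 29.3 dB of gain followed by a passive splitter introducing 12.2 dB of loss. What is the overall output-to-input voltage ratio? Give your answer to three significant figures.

7.16

Net gain = 29.3 + (−12.2) = 17.1 dB.
Voltage ratio = 10^(17.1/20) = 7.16.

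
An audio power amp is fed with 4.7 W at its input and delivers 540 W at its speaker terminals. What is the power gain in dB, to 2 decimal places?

Power ratio → dB uses the 10·log₁₀ form:
10·log₁₀(540/4.7) = 10·log₁₀(114.9) = 20.60 dB.

20.60 dB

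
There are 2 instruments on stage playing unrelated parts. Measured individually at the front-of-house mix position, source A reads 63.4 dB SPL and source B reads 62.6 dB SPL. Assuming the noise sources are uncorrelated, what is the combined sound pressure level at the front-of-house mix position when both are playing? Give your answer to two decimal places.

Incoherent sources sum as intensities:
L_total = 10·log₁₀(10^(63.4/10) + 10^(62.6/10)) = 10·log₁₀(4007000) = 66.03 dB SPL.

66.03 dB SPL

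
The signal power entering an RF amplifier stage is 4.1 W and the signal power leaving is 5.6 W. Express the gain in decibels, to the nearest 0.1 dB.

Power is a power quantity, so gain = 10·log₁₀(P_out/P_in).
10·log₁₀(5.6/4.1) = 10·log₁₀(1.366) = 1.4 dB.

1.4 dB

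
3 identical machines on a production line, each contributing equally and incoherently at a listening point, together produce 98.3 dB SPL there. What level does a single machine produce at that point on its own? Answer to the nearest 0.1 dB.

93.5 dB SPL

3 equal incoherent sources add 10·log₁₀(3) = 4.77 dB over one source.
L_one = 98.3 − 4.77 = 93.5 dB SPL.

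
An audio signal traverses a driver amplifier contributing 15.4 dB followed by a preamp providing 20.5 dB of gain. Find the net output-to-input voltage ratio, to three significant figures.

Net gain = 15.4 + 20.5 = 35.9 dB.
Voltage ratio = 10^(35.9/20) = 62.4.

62.4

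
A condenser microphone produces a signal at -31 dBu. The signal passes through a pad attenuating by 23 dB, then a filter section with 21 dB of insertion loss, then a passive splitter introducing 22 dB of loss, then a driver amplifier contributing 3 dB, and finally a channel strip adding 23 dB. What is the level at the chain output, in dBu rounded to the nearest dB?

In dB, series stages simply add:
-31 − 23 − 21 − 22 + 3 + 23 = -71 dBu.

-71 dBu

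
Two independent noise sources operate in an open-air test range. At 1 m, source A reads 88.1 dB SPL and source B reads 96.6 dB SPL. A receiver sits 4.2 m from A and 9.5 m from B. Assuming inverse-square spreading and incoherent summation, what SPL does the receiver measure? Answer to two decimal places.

79.41 dB SPL

At the listener: L_A = 88.1 − 20·log₁₀(4.2) = 75.635 dB; L_B = 96.6 − 20·log₁₀(9.5) = 77.046 dB.
Combined: 10·log₁₀(10^(75.635/10)+10^(77.046/10)) = 79.41 dB SPL.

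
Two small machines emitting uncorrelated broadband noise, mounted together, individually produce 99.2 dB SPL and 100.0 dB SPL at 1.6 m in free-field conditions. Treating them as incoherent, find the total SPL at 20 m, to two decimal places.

80.69 dB SPL

Combined at 1.6 m: 10·log₁₀(10^(99.2/10)+10^(100.0/10)) = 102.629 dB SPL.
Then apply −20·log₁₀(20/1.6) = -21.938 dB → 80.69 dB SPL.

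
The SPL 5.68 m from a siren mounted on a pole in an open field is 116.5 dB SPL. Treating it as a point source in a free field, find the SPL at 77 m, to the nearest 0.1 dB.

93.9 dB SPL

For a point source in a free field, ΔL = −20·log₁₀(d₂/d₁).
ΔL = −20·log₁₀(77/5.68) = -22.64 dB, so L₂ = 116.5 + (-22.64) = 93.9 dB SPL.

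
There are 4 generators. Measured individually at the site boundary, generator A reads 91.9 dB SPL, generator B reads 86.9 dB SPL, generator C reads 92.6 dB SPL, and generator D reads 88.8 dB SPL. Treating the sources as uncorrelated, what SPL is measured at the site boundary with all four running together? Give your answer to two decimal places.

Incoherent sources sum as intensities:
L_total = 10·log₁₀(10^(91.9/10) + 10^(86.9/10) + 10^(92.6/10) + 10^(88.8/10)) = 10·log₁₀(4617000000) = 96.64 dB SPL.

96.64 dB SPL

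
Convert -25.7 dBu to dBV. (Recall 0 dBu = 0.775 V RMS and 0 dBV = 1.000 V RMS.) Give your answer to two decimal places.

-27.91 dBV

The offset between the scales is 20·log₁₀(0.775/1.000) = −2.214 dB.
So dBV = -25.7 − 2.214 = -27.91 dBV.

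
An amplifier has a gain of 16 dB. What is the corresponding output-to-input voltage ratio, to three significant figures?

6.31

Voltage ratio = 10^(dB/20).
10^(16/20) = 10^(0.8000) = 6.31.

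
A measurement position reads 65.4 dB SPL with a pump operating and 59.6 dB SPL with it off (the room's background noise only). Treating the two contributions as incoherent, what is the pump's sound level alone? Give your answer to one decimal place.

64.1 dB SPL

Background correction is a power subtraction:
L_src = 10·log₁₀(10^(65.4/10) − 10^(59.6/10)) = 10·log₁₀(2555000) = 64.1 dB SPL.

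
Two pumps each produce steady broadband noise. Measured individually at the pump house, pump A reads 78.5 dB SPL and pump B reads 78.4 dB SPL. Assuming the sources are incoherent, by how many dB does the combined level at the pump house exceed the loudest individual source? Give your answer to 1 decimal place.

3.0 dB

Add the sources as powers (linear), then convert back to dB:
L_total = 10·log₁₀(10^(78.5/10) + 10^(78.4/10)) = 81.46 dB SPL.
Excess over the loudest (78.5 dB): 81.46 − 78.5 = 3.0 dB.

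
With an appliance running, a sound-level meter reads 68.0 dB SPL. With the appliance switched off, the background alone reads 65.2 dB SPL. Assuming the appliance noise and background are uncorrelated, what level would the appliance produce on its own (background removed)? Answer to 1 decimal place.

Subtract intensities: L_src = 10·log₁₀(10^(L_total/10) − 10^(L_bg/10)).
L_src = 10·log₁₀(10^(68.0/10) − 10^(65.2/10)) = 10·log₁₀(2998000) = 64.8 dB SPL.

64.8 dB SPL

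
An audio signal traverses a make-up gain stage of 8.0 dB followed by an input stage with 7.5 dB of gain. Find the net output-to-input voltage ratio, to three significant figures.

5.96

Net gain = 8.0 + 7.5 = 15.5 dB.
Voltage ratio = 10^(15.5/20) = 5.96.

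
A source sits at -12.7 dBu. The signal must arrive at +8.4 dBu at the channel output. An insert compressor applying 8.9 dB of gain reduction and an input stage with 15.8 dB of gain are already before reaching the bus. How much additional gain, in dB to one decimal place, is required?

The required make-up gain is the shortfall in the dB sum.
G = +8.4 − (-12.7) + 8.9 − 15.8 = 14.2 dB.

14.2 dB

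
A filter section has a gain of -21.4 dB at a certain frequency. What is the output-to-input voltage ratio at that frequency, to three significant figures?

0.0851

Voltage ratio = 10^(dB/20).
10^(-21.4/20) = 10^(-1.070) = 0.0851.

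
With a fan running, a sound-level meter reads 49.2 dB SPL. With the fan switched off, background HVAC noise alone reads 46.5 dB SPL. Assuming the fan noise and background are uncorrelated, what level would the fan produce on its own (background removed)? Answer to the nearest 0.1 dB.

Remove the background by subtracting linear intensities:
L_src = 10·log₁₀(10^(49.2/10) − 10^(46.5/10)) = 10·log₁₀(38510) = 45.9 dB SPL.

45.9 dB SPL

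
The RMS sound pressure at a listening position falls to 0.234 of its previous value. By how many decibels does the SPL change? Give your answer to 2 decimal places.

-12.62 dB

SPL change from a pressure ratio uses the 20·log₁₀ form:
20·log₁₀(0.234) = -12.62 dB.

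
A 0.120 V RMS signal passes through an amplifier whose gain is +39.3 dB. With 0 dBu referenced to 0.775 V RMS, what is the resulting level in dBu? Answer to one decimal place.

Input level: 20·log₁₀(0.120/0.775) = -16.20 dBu.
Output: -16.20 + 39.3 = +23.1 dBu.

+23.1 dBu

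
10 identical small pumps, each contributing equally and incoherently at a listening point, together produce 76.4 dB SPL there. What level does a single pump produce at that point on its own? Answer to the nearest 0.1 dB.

66.4 dB SPL

10 equal incoherent sources add 10·log₁₀(10) = 10.00 dB over one source.
L_one = 76.4 − 10.00 = 66.4 dB SPL.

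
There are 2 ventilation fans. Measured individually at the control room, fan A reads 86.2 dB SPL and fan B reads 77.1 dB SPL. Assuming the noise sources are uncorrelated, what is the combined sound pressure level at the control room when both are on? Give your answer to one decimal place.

Add the sources as powers (linear), then convert back to dB:
L_total = 10·log₁₀(10^(86.2/10) + 10^(77.1/10)) = 10·log₁₀(468200000) = 86.7 dB SPL.

86.7 dB SPL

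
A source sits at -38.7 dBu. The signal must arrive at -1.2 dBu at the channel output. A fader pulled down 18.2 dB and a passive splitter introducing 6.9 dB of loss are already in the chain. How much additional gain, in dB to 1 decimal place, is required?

62.6 dB

The required make-up gain is the shortfall in the dB sum.
G = -1.2 − (-38.7) + 18.2 + 6.9 = 62.6 dB.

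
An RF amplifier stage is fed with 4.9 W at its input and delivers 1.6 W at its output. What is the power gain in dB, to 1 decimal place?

Power is a power quantity, so gain = 10·log₁₀(P_out/P_in).
10·log₁₀(1.6/4.9) = 10·log₁₀(0.3265) = -4.9 dB.

-4.9 dB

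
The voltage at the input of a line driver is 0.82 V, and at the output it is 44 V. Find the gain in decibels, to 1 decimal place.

Voltage ratio → dB uses the 20·log₁₀ form:
20·log₁₀(44/0.82) = 20·log₁₀(53.66) = 34.6 dB.

34.6 dB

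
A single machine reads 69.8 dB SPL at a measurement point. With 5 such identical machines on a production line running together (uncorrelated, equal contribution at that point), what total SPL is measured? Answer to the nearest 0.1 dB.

76.8 dB SPL

5 equal incoherent sources raise the level by 10·log₁₀(5) = 6.99 dB.
L_total = 69.8 + 6.99 = 76.8 dB SPL.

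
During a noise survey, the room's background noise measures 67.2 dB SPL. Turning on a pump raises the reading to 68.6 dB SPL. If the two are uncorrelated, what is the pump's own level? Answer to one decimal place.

Remove the background by subtracting linear intensities:
L_src = 10·log₁₀(10^(68.6/10) − 10^(67.2/10)) = 10·log₁₀(1996000) = 63.0 dB SPL.

63.0 dB SPL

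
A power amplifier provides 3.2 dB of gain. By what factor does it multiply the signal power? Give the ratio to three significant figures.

2.09

Power ratio = 10^(dB/10).
10^(3.2/10) = 10^(0.3200) = 2.09.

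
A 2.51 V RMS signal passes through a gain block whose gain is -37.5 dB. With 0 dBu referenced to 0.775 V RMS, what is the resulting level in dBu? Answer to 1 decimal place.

Input level: 20·log₁₀(2.51/0.775) = 10.21 dBu.
Output: 10.21 − 37.5 = -27.3 dBu.

-27.3 dBu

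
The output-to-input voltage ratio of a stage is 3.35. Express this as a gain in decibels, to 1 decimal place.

Voltage is an amplitude quantity, so gain = 20·log₁₀(V_out/V_in).
20·log₁₀(3.35) = 10.5 dB.

10.5 dB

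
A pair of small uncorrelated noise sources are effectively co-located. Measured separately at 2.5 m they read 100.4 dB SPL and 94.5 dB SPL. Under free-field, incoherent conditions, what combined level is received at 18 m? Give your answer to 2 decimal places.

Combined at 2.5 m: 10·log₁₀(10^(100.4/10)+10^(94.5/10)) = 101.393 dB SPL.
Then apply −20·log₁₀(18/2.5) = -17.147 dB → 84.25 dB SPL.

84.25 dB SPL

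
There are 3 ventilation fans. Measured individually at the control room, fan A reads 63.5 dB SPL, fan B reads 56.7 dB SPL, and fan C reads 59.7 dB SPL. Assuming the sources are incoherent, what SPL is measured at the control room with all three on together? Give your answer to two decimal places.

Uncorrelated sources add in intensity (power), not in dB.
L_total = 10·log₁₀(10^(63.5/10) + 10^(56.7/10) + 10^(59.7/10)) = 10·log₁₀(3640000) = 65.61 dB SPL.

65.61 dB SPL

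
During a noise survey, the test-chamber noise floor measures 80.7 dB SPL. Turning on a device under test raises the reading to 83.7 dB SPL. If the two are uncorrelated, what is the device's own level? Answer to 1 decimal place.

Remove the background by subtracting linear intensities:
L_src = 10·log₁₀(10^(83.7/10) − 10^(80.7/10)) = 10·log₁₀(116900000) = 80.7 dB SPL.

80.7 dB SPL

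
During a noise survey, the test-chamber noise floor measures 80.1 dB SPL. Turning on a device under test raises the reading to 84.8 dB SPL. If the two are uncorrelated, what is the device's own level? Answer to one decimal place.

83.0 dB SPL

Background correction is a power subtraction:
L_src = 10·log₁₀(10^(84.8/10) − 10^(80.1/10)) = 10·log₁₀(199700000) = 83.0 dB SPL.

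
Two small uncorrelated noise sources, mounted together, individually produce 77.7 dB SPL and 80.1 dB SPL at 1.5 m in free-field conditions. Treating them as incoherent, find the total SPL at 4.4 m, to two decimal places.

72.73 dB SPL

Combined at 1.5 m: 10·log₁₀(10^(77.7/10)+10^(80.1/10)) = 82.074 dB SPL.
Then apply −20·log₁₀(4.4/1.5) = -9.347 dB → 72.73 dB SPL.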